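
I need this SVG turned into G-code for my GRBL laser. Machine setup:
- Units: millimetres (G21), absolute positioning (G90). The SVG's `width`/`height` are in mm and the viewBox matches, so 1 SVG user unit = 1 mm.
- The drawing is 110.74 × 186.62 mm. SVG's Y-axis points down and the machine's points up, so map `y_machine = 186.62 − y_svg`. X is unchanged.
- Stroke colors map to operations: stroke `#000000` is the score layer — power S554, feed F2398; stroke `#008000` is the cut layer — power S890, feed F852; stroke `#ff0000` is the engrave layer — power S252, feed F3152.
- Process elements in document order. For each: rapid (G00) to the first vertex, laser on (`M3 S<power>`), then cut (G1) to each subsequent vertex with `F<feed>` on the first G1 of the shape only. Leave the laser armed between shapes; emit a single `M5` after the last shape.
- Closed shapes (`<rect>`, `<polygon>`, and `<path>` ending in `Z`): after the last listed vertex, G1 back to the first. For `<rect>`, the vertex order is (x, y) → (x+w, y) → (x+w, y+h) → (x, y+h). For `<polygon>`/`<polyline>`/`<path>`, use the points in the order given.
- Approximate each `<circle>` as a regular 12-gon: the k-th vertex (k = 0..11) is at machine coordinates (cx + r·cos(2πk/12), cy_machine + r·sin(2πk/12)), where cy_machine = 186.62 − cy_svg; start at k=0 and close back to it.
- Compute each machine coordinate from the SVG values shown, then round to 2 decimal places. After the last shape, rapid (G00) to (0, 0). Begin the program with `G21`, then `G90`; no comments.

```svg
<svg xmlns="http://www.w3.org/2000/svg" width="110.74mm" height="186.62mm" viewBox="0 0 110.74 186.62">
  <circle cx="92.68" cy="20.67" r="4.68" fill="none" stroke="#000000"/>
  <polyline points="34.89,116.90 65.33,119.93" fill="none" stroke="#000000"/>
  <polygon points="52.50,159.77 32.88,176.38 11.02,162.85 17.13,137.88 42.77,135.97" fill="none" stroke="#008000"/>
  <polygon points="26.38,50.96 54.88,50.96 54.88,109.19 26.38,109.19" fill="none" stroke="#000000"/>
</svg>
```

1 u = 1 mm; y_m = 186.62 − y.

[1] `<circle>` circle, #000000→score S554 F2398: (97.36,165.95) → (96.73,168.29) → (95.02,170.00) → (92.68,170.63) → (90.34,170.00) → (88.63,168.29) → (88.00,165.95) → (88.63,163.61) → (90.34,161.90) → (92.68,161.27) → (95.02,161.90) → (96.73,163.61) → (97.36,165.95) (closed)

[2] `<polyline>` line segment, #000000→score S554 F2398: (34.89,69.72) → (65.33,66.69)

[3] `<polygon>` regular polygon, #008000→cut S890 F852: (52.50,26.85) → (32.88,10.24) → (11.02,23.77) → (17.13,48.74) → (42.77,50.65) → (52.50,26.85) (closed)

[4] `<polygon>` rectangle, #000000→score S554 F2398: (26.38,135.66) → (54.88,135.66) → (54.88,77.43) → (26.38,77.43) → (26.38,135.66) (closed)

G21
G90
G00 X97.36 Y165.95
M3 S554
G1 X96.73 Y168.29 F2398
G1 X95.02 Y170.00
G1 X92.68 Y170.63
G1 X90.34 Y170.00
G1 X88.63 Y168.29
G1 X88.00 Y165.95
G1 X88.63 Y163.61
G1 X90.34 Y161.90
G1 X92.68 Y161.27
G1 X95.02 Y161.90
G1 X96.73 Y163.61
G1 X97.36 Y165.95
G00 X34.89 Y69.72
M3 S554
G1 X65.33 Y66.69 F2398
G00 X52.50 Y26.85
M3 S890
G1 X32.88 Y10.24 F852
G1 X11.02 Y23.77
G1 X17.13 Y48.74
G1 X42.77 Y50.65
G1 X52.50 Y26.85
G00 X26.38 Y135.66
M3 S554
G1 X54.88 Y135.66 F2398
G1 X54.88 Y77.43
G1 X26.38 Y77.43
G1 X26.38 Y135.66
M5
G00 X0.00 Y0.00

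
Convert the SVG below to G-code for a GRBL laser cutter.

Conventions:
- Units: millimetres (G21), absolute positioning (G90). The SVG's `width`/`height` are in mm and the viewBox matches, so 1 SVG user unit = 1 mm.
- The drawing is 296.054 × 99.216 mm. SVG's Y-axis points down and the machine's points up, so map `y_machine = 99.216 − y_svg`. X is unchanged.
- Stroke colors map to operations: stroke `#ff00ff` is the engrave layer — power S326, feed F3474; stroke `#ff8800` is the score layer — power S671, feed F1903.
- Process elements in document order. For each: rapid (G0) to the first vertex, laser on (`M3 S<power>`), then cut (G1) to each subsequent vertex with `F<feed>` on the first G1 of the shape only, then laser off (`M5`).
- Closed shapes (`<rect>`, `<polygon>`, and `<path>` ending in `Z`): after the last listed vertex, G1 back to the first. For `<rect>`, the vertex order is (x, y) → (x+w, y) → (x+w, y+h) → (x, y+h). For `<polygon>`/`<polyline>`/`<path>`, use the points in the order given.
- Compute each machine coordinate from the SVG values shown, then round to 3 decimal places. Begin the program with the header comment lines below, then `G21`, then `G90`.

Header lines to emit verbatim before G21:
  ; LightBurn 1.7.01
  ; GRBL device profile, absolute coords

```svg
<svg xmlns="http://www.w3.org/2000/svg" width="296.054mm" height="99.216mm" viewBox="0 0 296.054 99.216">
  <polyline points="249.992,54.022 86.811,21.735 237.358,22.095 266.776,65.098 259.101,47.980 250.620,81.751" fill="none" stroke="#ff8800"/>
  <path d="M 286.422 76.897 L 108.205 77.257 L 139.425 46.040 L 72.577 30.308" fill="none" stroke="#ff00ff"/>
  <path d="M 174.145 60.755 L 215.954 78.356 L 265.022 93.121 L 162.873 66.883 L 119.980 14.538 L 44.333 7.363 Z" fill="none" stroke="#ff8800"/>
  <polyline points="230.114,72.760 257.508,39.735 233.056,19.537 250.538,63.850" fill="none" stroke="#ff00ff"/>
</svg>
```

1 u = 1 mm; y_m = 99.216 − y.

[1] `<polyline>` open polyline, #ff8800→score S671 F1903: (249.992,45.194) → (86.811,77.481) → (237.358,77.121) → (266.776,34.118) → (259.101,51.236) → (250.620,17.465)

[2] `<path>` open polyline, #ff00ff→engrave S326 F3474: (286.422,22.319) → (108.205,21.959) → (139.425,53.176) → (72.577,68.908)

[3] `<path>` closed polygon, #ff8800→score S671 F1903: (174.145,38.461) → (215.954,20.860) → (265.022,6.095) → (162.873,32.333) → (119.980,84.678) → (44.333,91.853) → (174.145,38.461) (closed)

[4] `<polyline>` open polyline, #ff00ff→engrave S326 F3474: (230.114,26.456) → (257.508,59.481) → (233.056,79.679) → (250.538,35.366)

; LightBurn 1.7.01
; GRBL device profile, absolute coords
G21
G90
G0 X249.992 Y45.194
M3 S671
G1 X86.811 Y77.481 F1903
G1 X237.358 Y77.121
G1 X266.776 Y34.118
G1 X259.101 Y51.236
G1 X250.620 Y17.465
M5
G0 X286.422 Y22.319
M3 S326
G1 X108.205 Y21.959 F3474
G1 X139.425 Y53.176
G1 X72.577 Y68.908
M5
G0 X174.145 Y38.461
M3 S671
G1 X215.954 Y20.860 F1903
G1 X265.022 Y6.095
G1 X162.873 Y32.333
G1 X119.980 Y84.678
G1 X44.333 Y91.853
G1 X174.145 Y38.461
M5
G0 X230.114 Y26.456
M3 S326
G1 X257.508 Y59.481 F3474
G1 X233.056 Y79.679
G1 X250.538 Y35.366
M5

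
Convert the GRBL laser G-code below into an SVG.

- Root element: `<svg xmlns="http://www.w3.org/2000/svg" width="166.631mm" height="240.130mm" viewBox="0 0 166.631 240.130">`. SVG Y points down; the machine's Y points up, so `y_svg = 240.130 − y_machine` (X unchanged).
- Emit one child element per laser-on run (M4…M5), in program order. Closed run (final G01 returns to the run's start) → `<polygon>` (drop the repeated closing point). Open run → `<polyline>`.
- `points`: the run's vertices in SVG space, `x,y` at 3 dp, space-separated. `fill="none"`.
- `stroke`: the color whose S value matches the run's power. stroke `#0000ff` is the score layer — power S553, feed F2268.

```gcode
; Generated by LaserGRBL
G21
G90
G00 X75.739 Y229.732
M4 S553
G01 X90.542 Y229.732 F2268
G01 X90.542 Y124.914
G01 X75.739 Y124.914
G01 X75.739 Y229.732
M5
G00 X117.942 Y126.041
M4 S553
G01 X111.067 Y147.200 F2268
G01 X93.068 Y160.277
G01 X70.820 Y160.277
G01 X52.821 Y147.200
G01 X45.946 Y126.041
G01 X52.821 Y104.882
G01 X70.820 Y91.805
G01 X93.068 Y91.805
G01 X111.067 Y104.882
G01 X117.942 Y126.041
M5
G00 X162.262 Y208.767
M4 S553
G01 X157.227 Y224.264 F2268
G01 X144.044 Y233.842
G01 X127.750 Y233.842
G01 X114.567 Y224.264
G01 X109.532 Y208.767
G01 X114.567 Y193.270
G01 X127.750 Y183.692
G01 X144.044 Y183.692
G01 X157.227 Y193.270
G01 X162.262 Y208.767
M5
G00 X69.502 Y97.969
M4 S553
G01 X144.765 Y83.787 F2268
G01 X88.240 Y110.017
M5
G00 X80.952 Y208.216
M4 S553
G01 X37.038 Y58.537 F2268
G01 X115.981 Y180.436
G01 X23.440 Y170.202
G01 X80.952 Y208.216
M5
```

y_svg = 240.130 − y_m. Every run uses S553, so all elements get stroke `#0000ff` (score).

[1] closed run; points: 75.739,10.398 90.542,10.398 90.542,115.216 75.739,115.216

[2] closed run; points: 117.942,114.089 111.067,92.930 93.068,79.853 70.820,79.853 52.821,92.930 45.946,114.089 52.821,135.248 70.820,148.325 93.068,148.325 111.067,135.248

[3] closed run; points: 162.262,31.363 157.227,15.866 144.044,6.288 127.750,6.288 114.567,15.866 109.532,31.363 114.567,46.860 127.750,56.438 144.044,56.438 157.227,46.860

[4] open run; points: 69.502,142.161 144.765,156.343 88.240,130.113

[5] closed run; points: 80.952,31.914 37.038,181.593 115.981,59.694 23.440,69.928

<svg xmlns="http://www.w3.org/2000/svg" width="166.631mm" height="240.130mm" viewBox="0 0 166.631 240.130">
  <polygon points="75.739,10.398 90.542,10.398 90.542,115.216 75.739,115.216" fill="none" stroke="#0000ff"/>
  <polygon points="117.942,114.089 111.067,92.930 93.068,79.853 70.820,79.853 52.821,92.930 45.946,114.089 52.821,135.248 70.820,148.325 93.068,148.325 111.067,135.248" fill="none" stroke="#0000ff"/>
  <polygon points="162.262,31.363 157.227,15.866 144.044,6.288 127.750,6.288 114.567,15.866 109.532,31.363 114.567,46.860 127.750,56.438 144.044,56.438 157.227,46.860" fill="none" stroke="#0000ff"/>
  <polyline points="69.502,142.161 144.765,156.343 88.240,130.113" fill="none" stroke="#0000ff"/>
  <polygon points="80.952,31.914 37.038,181.593 115.981,59.694 23.440,69.928" fill="none" stroke="#0000ff"/>
</svg>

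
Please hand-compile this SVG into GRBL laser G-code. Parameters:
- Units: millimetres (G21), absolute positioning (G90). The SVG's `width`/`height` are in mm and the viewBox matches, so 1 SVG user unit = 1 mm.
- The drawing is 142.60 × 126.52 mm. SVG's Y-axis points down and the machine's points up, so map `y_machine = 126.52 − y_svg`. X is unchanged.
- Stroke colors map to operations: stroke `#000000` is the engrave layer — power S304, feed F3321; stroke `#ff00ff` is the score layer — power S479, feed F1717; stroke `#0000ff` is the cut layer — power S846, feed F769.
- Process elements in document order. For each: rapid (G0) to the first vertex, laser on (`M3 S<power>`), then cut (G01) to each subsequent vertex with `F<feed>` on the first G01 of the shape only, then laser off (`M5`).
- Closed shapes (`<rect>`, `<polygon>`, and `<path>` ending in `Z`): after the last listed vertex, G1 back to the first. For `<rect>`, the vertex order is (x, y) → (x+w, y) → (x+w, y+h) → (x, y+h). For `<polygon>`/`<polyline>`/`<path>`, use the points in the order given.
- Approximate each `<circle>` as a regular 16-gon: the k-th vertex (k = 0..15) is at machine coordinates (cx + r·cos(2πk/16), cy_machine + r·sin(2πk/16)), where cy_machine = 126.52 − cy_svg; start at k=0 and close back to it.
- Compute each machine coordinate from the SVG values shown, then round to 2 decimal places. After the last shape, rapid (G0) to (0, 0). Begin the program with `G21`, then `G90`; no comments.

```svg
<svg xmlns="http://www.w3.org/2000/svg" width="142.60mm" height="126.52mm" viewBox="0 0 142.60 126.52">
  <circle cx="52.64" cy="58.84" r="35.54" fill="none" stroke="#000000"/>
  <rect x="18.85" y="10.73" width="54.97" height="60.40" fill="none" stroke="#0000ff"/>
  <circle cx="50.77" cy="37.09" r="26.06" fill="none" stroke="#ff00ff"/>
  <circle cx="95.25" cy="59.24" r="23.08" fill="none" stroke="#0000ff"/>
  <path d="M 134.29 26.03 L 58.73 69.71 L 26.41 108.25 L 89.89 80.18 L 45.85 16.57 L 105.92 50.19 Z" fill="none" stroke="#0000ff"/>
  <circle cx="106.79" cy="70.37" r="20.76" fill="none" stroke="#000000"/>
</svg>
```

viewBox `0 0 142.60 126.52` with mm width/height → 1 unit = 1 mm. Flip: y_m = 126.52 − y_svg.

**Shape 1** — `<circle>` circle, stroke `#000000` → engrave (S304, F3321). Machine vertices: (88.18,67.68) → (85.47,81.28) → (77.77,92.81) → (66.24,100.51) → (52.64,103.22) → (39.04,100.51) → (27.51,92.81) → (19.81,81.28) → (17.10,67.68) → (19.81,54.08) → (27.51,42.55) → (39.04,34.85) → (52.64,32.14) → (66.24,34.85) → (77.77,42.55) → (85.47,54.08) → (88.18,67.68). Closed: final G1 returns to the first vertex.

**Shape 2** — `<rect>` rectangle, stroke `#0000ff` → cut (S846, F769). Machine vertices: (18.85,115.79) → (73.82,115.79) → (73.82,55.39) → (18.85,55.39) → (18.85,115.79). Closed: final G1 returns to the first vertex.

**Shape 3** — `<circle>` circle, stroke `#ff00ff` → score (S479, F1717). Machine vertices: (76.83,89.43) → (74.85,99.40) → (69.20,107.86) → (60.74,113.51) → (50.77,115.49) → (40.80,113.51) → (32.34,107.86) → (26.69,99.40) → (24.71,89.43) → (26.69,79.46) → (32.34,71.00) → (40.80,65.35) → (50.77,63.37) → (60.74,65.35) → (69.20,71.00) → (74.85,79.46) → (76.83,89.43). Closed: final G1 returns to the first vertex.

**Shape 4** — `<circle>` circle, stroke `#0000ff` → cut (S846, F769). Machine vertices: (118.33,67.28) → (116.57,76.11) → (111.57,83.60) → (104.08,88.60) → (95.25,90.36) → (86.42,88.60) → (78.93,83.60) → (73.93,76.11) → (72.17,67.28) → (73.93,58.45) → (78.93,50.96) → (86.42,45.96) → (95.25,44.20) → (104.08,45.96) → (111.57,50.96) → (116.57,58.45) → (118.33,67.28). Closed: final G1 returns to the first vertex.

**Shape 5** — `<path>` closed polygon, stroke `#0000ff` → cut (S846, F769). Machine vertices: (134.29,100.49) → (58.73,56.81) → (26.41,18.27) → (89.89,46.34) → (45.85,109.95) → (105.92,76.33) → (134.29,100.49). Closed: final G1 returns to the first vertex.

**Shape 6** — `<circle>` circle, stroke `#000000` → engrave (S304, F3321). Machine vertices: (127.55,56.15) → (125.97,64.09) → (121.47,70.83) → (114.73,75.33) → (106.79,76.91) → (98.85,75.33) → (92.11,70.83) → (87.61,64.09) → (86.03,56.15) → (87.61,48.21) → (92.11,41.47) → (98.85,36.97) → (106.79,35.39) → (114.73,36.97) → (121.47,41.47) → (125.97,48.21) → (127.55,56.15). Closed: final G1 returns to the first vertex.

G21
G90
G0 X88.18 Y67.68
M3 S304
G01 X85.47 Y81.28 F3321
G01 X77.77 Y92.81
G01 X66.24 Y100.51
G01 X52.64 Y103.22
G01 X39.04 Y100.51
G01 X27.51 Y92.81
G01 X19.81 Y81.28
G01 X17.10 Y67.68
G01 X19.81 Y54.08
G01 X27.51 Y42.55
G01 X39.04 Y34.85
G01 X52.64 Y32.14
G01 X66.24 Y34.85
G01 X77.77 Y42.55
G01 X85.47 Y54.08
G01 X88.18 Y67.68
M5
G0 X18.85 Y115.79
M3 S846
G01 X73.82 Y115.79 F769
G01 X73.82 Y55.39
G01 X18.85 Y55.39
G01 X18.85 Y115.79
M5
G0 X76.83 Y89.43
M3 S479
G01 X74.85 Y99.40 F1717
G01 X69.20 Y107.86
G01 X60.74 Y113.51
G01 X50.77 Y115.49
G01 X40.80 Y113.51
G01 X32.34 Y107.86
G01 X26.69 Y99.40
G01 X24.71 Y89.43
G01 X26.69 Y79.46
G01 X32.34 Y71.00
G01 X40.80 Y65.35
G01 X50.77 Y63.37
G01 X60.74 Y65.35
G01 X69.20 Y71.00
G01 X74.85 Y79.46
G01 X76.83 Y89.43
M5
G0 X118.33 Y67.28
M3 S846
G01 X116.57 Y76.11 F769
G01 X111.57 Y83.60
G01 X104.08 Y88.60
G01 X95.25 Y90.36
G01 X86.42 Y88.60
G01 X78.93 Y83.60
G01 X73.93 Y76.11
G01 X72.17 Y67.28
G01 X73.93 Y58.45
G01 X78.93 Y50.96
G01 X86.42 Y45.96
G01 X95.25 Y44.20
G01 X104.08 Y45.96
G01 X111.57 Y50.96
G01 X116.57 Y58.45
G01 X118.33 Y67.28
M5
G0 X134.29 Y100.49
M3 S846
G01 X58.73 Y56.81 F769
G01 X26.41 Y18.27
G01 X89.89 Y46.34
G01 X45.85 Y109.95
G01 X105.92 Y76.33
G01 X134.29 Y100.49
M5
G0 X127.55 Y56.15
M3 S304
G01 X125.97 Y64.09 F3321
G01 X121.47 Y70.83
G01 X114.73 Y75.33
G01 X106.79 Y76.91
G01 X98.85 Y75.33
G01 X92.11 Y70.83
G01 X87.61 Y64.09
G01 X86.03 Y56.15
G01 X87.61 Y48.21
G01 X92.11 Y41.47
G01 X98.85 Y36.97
G01 X106.79 Y35.39
G01 X114.73 Y36.97
G01 X121.47 Y41.47
G01 X125.97 Y48.21
G01 X127.55 Y56.15
M5
G0 X0.00 Y0.00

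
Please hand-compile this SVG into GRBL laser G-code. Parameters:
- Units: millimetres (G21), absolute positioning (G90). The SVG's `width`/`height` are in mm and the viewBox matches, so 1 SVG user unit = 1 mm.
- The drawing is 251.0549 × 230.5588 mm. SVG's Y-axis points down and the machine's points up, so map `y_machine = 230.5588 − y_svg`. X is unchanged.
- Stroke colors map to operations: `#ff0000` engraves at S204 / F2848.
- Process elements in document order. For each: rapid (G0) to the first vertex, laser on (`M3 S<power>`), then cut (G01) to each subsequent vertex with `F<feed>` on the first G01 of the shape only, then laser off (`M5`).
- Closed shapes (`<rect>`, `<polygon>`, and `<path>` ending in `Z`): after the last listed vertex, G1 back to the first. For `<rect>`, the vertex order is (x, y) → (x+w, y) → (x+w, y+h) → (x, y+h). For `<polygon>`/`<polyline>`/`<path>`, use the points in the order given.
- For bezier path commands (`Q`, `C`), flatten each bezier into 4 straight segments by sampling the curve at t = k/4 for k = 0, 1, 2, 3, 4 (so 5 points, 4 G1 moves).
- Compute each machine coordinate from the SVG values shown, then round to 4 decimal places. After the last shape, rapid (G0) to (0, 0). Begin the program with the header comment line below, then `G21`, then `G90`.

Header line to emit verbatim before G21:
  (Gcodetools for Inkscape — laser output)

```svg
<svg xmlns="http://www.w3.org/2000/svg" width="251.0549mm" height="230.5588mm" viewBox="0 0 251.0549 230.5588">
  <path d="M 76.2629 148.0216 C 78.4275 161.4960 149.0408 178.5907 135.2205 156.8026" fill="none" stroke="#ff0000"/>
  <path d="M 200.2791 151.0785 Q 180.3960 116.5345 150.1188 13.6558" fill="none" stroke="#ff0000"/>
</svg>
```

(Gcodetools for Inkscape — laser output)
G21
G90
G0 X76.2629 Y82.5372
M3 S204
G01 X88.3317 Y72.4167 F2848
G01 X111.7360 Y64.9233
G01 X132.1432 Y64.0415
G01 X135.2205 Y73.7562
M5
G0 X200.2791 Y79.4803
M3 S204
G01 X189.6879 Y101.0232 F2848
G01 X177.7975 Y131.1080
G01 X164.6078 Y169.7346
G01 X150.1188 Y216.9030
M5
G0 X0.0000 Y0.0000

Since the viewBox matches the mm dimensions, user units are millimetres directly. The only transform is the Y-flip y_m = 230.5588 − y_svg.

Shape 1 is a cubic bezier drawn with `<path>`. Its stroke #ff0000 means engrave at S204, F2848. After flipping Y the toolpath is (76.2629,82.5372) → (88.3317,72.4167) → (111.7360,64.9233) → (132.1432,64.0415) → (135.2205,73.7562).

Shape 2 is a quadratic bezier drawn with `<path>`. Its stroke #ff0000 means engrave at S204, F2848. After flipping Y the toolpath is (200.2791,79.4803) → (189.6879,101.0232) → (177.7975,131.1080) → (164.6078,169.7346) → (150.1188,216.9030).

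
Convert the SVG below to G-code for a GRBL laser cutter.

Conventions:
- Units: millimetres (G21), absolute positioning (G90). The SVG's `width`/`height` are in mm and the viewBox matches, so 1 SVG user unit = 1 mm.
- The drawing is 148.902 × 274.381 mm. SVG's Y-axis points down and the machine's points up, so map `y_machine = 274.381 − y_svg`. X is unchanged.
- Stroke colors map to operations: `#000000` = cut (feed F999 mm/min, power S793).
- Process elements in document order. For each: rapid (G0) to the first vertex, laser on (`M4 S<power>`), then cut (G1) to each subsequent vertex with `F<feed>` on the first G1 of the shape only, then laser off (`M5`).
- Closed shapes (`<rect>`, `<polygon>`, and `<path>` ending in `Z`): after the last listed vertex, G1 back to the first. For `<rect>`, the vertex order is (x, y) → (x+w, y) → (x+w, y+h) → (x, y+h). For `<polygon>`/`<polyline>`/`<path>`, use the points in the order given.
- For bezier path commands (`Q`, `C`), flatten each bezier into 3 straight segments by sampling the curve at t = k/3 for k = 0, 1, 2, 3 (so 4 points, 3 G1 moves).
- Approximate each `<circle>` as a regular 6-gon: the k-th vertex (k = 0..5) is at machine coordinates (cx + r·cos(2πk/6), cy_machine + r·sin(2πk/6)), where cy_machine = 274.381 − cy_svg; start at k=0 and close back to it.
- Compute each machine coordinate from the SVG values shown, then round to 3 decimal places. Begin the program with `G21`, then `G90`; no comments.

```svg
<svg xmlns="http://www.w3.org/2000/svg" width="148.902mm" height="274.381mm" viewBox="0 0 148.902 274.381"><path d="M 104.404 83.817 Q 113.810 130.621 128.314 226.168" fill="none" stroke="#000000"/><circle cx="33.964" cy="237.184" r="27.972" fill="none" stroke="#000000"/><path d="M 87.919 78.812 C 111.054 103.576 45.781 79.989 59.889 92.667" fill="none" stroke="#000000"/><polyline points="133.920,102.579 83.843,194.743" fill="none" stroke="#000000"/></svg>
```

Since the viewBox matches the mm dimensions, user units are millimetres directly. The only transform is the Y-flip y_m = 274.381 − y_svg.

Shape 1 is a quadratic bezier drawn with `<path>`. Its stroke #000000 means cut at S793, F999. After flipping Y the toolpath is (104.404,190.564) → (111.241,153.945) → (119.211,106.495) → (128.314,48.213).

Shape 2 is a circle drawn with `<circle>`. Its stroke #000000 means cut at S793, F999. After flipping Y the toolpath is (61.936,37.197) → (47.950,61.421) → (19.978,61.421) → (5.992,37.197) → (19.978,12.973) → (47.950,12.973) → (61.936,37.197), returning to the start.

Shape 3 is a cubic bezier drawn with `<path>`. Its stroke #000000 means cut at S793, F999. After flipping Y the toolpath is (87.919,195.569) → (87.799,183.788) → (66.027,185.438) → (59.889,181.714).

Shape 4 is a line segment drawn with `<polyline>`. Its stroke #000000 means cut at S793, F999. After flipping Y the toolpath is (133.920,171.802) → (83.843,79.638).

G21
G90
G0 X104.404 Y190.564
M4 S793
G1 X111.241 Y153.945 F999
G1 X119.211 Y106.495
G1 X128.314 Y48.213
M5
G0 X61.936 Y37.197
M4 S793
G1 X47.950 Y61.421 F999
G1 X19.978 Y61.421
G1 X5.992 Y37.197
G1 X19.978 Y12.973
G1 X47.950 Y12.973
G1 X61.936 Y37.197
M5
G0 X87.919 Y195.569
M4 S793
G1 X87.799 Y183.788 F999
G1 X66.027 Y185.438
G1 X59.889 Y181.714
M5
G0 X133.920 Y171.802
M4 S793
G1 X83.843 Y79.638 F999
M5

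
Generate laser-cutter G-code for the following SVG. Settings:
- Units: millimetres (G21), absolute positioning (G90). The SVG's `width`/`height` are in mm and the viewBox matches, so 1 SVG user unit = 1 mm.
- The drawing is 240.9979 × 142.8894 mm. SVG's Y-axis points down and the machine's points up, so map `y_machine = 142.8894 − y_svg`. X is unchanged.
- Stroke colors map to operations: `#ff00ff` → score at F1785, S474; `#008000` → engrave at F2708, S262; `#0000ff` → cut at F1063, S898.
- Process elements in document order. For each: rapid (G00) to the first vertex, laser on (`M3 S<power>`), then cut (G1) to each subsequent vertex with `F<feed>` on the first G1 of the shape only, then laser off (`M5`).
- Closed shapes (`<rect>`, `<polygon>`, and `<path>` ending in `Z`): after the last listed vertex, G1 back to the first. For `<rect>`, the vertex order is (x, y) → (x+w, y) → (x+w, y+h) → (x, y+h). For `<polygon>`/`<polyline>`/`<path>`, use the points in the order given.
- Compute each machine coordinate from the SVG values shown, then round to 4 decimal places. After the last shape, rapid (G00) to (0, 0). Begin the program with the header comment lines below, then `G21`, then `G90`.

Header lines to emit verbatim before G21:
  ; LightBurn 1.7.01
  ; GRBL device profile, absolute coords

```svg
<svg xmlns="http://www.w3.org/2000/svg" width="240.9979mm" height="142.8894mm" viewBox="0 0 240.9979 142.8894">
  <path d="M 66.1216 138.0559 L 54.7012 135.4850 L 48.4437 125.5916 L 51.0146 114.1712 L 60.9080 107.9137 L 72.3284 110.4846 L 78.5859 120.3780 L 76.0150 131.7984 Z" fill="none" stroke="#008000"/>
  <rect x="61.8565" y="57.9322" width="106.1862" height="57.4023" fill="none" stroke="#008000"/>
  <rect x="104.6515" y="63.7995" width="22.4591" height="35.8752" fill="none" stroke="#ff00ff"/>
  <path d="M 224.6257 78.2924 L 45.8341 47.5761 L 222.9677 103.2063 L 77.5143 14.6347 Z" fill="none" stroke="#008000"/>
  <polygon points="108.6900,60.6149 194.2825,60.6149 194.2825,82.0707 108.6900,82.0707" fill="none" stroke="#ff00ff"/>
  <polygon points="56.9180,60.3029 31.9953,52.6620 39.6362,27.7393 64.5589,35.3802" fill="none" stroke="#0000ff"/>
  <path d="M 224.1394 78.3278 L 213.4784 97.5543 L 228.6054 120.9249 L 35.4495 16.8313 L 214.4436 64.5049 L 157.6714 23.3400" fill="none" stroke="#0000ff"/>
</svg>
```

Since the viewBox matches the mm dimensions, user units are millimetres directly. The only transform is the Y-flip y_m = 142.8894 − y_svg.

Shape 1 is a regular polygon drawn with `<path>`. Its stroke #008000 means engrave at S262, F2708. After flipping Y the toolpath is (66.1216,4.8335) → (54.7012,7.4044) → (48.4437,17.2978) → (51.0146,28.7182) → (60.9080,34.9757) → (72.3284,32.4048) → (78.5859,22.5114) → (76.0150,11.0910) → (66.1216,4.8335), returning to the start.

Shape 2 is a rectangle drawn with `<rect>`. Its stroke #008000 means engrave at S262, F2708. After flipping Y the toolpath is (61.8565,84.9572) → (168.0427,84.9572) → (168.0427,27.5549) → (61.8565,27.5549) → (61.8565,84.9572), returning to the start.

Shape 3 is a rectangle drawn with `<rect>`. Its stroke #ff00ff means score at S474, F1785. After flipping Y the toolpath is (104.6515,79.0899) → (127.1106,79.0899) → (127.1106,43.2147) → (104.6515,43.2147) → (104.6515,79.0899), returning to the start.

Shape 4 is a closed polygon drawn with `<path>`. Its stroke #008000 means engrave at S262, F2708. After flipping Y the toolpath is (224.6257,64.5970) → (45.8341,95.3133) → (222.9677,39.6831) → (77.5143,128.2547) → (224.6257,64.5970), returning to the start.

Shape 5 is a rectangle drawn with `<polygon>`. Its stroke #ff00ff means score at S474, F1785. After flipping Y the toolpath is (108.6900,82.2745) → (194.2825,82.2745) → (194.2825,60.8187) → (108.6900,60.8187) → (108.6900,82.2745), returning to the start.

Shape 6 is a regular polygon drawn with `<polygon>`. Its stroke #0000ff means cut at S898, F1063. After flipping Y the toolpath is (56.9180,82.5865) → (31.9953,90.2274) → (39.6362,115.1501) → (64.5589,107.5092) → (56.9180,82.5865), returning to the start.

Shape 7 is a open polyline drawn with `<path>`. Its stroke #0000ff means cut at S898, F1063. After flipping Y the toolpath is (224.1394,64.5616) → (213.4784,45.3351) → (228.6054,21.9645) → (35.4495,126.0581) → (214.4436,78.3845) → (157.6714,119.5494).

; LightBurn 1.7.01
; GRBL device profile, absolute coords
G21
G90
G00 X66.1216 Y4.8335
M3 S262
G1 X54.7012 Y7.4044 F2708
G1 X48.4437 Y17.2978
G1 X51.0146 Y28.7182
G1 X60.9080 Y34.9757
G1 X72.3284 Y32.4048
G1 X78.5859 Y22.5114
G1 X76.0150 Y11.0910
G1 X66.1216 Y4.8335
M5
G00 X61.8565 Y84.9572
M3 S262
G1 X168.0427 Y84.9572 F2708
G1 X168.0427 Y27.5549
G1 X61.8565 Y27.5549
G1 X61.8565 Y84.9572
M5
G00 X104.6515 Y79.0899
M3 S474
G1 X127.1106 Y79.0899 F1785
G1 X127.1106 Y43.2147
G1 X104.6515 Y43.2147
G1 X104.6515 Y79.0899
M5
G00 X224.6257 Y64.5970
M3 S262
G1 X45.8341 Y95.3133 F2708
G1 X222.9677 Y39.6831
G1 X77.5143 Y128.2547
G1 X224.6257 Y64.5970
M5
G00 X108.6900 Y82.2745
M3 S474
G1 X194.2825 Y82.2745 F1785
G1 X194.2825 Y60.8187
G1 X108.6900 Y60.8187
G1 X108.6900 Y82.2745
M5
G00 X56.9180 Y82.5865
M3 S898
G1 X31.9953 Y90.2274 F1063
G1 X39.6362 Y115.1501
G1 X64.5589 Y107.5092
G1 X56.9180 Y82.5865
M5
G00 X224.1394 Y64.5616
M3 S898
G1 X213.4784 Y45.3351 F1063
G1 X228.6054 Y21.9645
G1 X35.4495 Y126.0581
G1 X214.4436 Y78.3845
G1 X157.6714 Y119.5494
M5
G00 X0.0000 Y0.0000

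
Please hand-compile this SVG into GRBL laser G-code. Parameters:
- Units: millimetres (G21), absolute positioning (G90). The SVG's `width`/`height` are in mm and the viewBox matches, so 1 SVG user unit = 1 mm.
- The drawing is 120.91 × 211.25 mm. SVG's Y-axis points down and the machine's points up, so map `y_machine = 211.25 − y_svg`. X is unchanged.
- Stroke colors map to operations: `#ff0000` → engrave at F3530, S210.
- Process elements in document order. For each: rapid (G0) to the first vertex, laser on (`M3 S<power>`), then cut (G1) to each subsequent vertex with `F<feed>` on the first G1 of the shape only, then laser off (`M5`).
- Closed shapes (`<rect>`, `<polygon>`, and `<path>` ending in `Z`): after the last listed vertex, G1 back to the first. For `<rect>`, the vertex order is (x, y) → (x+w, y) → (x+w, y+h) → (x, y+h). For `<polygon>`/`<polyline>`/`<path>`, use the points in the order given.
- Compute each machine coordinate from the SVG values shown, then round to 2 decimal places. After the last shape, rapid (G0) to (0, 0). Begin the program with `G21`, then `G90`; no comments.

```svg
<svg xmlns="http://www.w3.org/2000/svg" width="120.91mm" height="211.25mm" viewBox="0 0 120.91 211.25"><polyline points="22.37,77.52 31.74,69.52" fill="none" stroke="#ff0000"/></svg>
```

G21
G90
G0 X22.37 Y133.73
M3 S210
G1 X31.74 Y141.73 F3530
M5
G0 X0.00 Y0.00

viewBox `0 0 120.91 211.25` with mm width/height → 1 unit = 1 mm. Flip: y_m = 211.25 − y_svg.

**Shape 1** — `<polyline>` line segment, stroke `#ff0000` → engrave (S210, F3530). Machine vertices: (22.37,133.73) → (31.74,141.73). Open path.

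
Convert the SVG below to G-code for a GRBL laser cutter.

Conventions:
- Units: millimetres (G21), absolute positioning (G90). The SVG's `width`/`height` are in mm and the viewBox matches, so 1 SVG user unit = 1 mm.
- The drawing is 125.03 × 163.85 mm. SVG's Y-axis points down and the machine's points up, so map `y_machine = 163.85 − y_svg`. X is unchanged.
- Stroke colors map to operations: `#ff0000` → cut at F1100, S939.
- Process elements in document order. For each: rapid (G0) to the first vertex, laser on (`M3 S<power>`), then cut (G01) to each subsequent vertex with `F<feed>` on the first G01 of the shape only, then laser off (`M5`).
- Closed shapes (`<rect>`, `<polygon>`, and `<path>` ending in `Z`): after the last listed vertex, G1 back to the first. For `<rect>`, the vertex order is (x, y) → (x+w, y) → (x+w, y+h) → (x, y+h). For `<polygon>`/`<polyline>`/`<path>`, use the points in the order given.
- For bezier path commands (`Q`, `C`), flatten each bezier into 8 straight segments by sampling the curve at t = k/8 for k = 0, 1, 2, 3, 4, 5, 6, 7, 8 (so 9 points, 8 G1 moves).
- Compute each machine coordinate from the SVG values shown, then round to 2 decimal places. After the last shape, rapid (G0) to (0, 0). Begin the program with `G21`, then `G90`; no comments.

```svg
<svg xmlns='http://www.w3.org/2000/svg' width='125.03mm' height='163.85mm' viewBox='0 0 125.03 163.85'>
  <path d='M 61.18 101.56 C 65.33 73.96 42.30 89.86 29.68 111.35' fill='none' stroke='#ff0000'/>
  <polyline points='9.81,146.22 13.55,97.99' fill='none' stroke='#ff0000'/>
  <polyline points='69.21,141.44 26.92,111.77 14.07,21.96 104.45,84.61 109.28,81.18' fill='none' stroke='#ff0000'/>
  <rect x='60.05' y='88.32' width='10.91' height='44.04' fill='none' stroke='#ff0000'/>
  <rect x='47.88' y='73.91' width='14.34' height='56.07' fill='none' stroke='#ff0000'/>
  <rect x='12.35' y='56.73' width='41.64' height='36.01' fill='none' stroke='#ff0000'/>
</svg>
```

1 u = 1 mm; y_m = 163.85 − y.

[1] `<path>` cubic bezier, #ff0000→cut S939 F1100: (61.18,62.29) → (61.54,70.67) → (59.78,75.43) → (56.36,76.99) → (51.72,75.80) → (46.29,72.32) → (40.51,66.98) → (34.83,60.22) → (29.68,52.50)

[2] `<polyline>` line segment, #ff0000→cut S939 F1100: (9.81,17.63) → (13.55,65.86)

[3] `<polyline>` open polyline, #ff0000→cut S939 F1100: (69.21,22.41) → (26.92,52.08) → (14.07,141.89) → (104.45,79.24) → (109.28,82.67)

[4] `<rect>` rectangle, #ff0000→cut S939 F1100: (60.05,75.53) → (70.96,75.53) → (70.96,31.49) → (60.05,31.49) → (60.05,75.53) (closed)

[5] `<rect>` rectangle, #ff0000→cut S939 F1100: (47.88,89.94) → (62.22,89.94) → (62.22,33.87) → (47.88,33.87) → (47.88,89.94) (closed)

[6] `<rect>` rectangle, #ff0000→cut S939 F1100: (12.35,107.12) → (53.99,107.12) → (53.99,71.11) → (12.35,71.11) → (12.35,107.12) (closed)

G21
G90
G0 X61.18 Y62.29
M3 S939
G01 X61.54 Y70.67 F1100
G01 X59.78 Y75.43
G01 X56.36 Y76.99
G01 X51.72 Y75.80
G01 X46.29 Y72.32
G01 X40.51 Y66.98
G01 X34.83 Y60.22
G01 X29.68 Y52.50
M5
G0 X9.81 Y17.63
M3 S939
G01 X13.55 Y65.86 F1100
M5
G0 X69.21 Y22.41
M3 S939
G01 X26.92 Y52.08 F1100
G01 X14.07 Y141.89
G01 X104.45 Y79.24
G01 X109.28 Y82.67
M5
G0 X60.05 Y75.53
M3 S939
G01 X70.96 Y75.53 F1100
G01 X70.96 Y31.49
G01 X60.05 Y31.49
G01 X60.05 Y75.53
M5
G0 X47.88 Y89.94
M3 S939
G01 X62.22 Y89.94 F1100
G01 X62.22 Y33.87
G01 X47.88 Y33.87
G01 X47.88 Y89.94
M5
G0 X12.35 Y107.12
M3 S939
G01 X53.99 Y107.12 F1100
G01 X53.99 Y71.11
G01 X12.35 Y71.11
G01 X12.35 Y107.12
M5
G0 X0.00 Y0.00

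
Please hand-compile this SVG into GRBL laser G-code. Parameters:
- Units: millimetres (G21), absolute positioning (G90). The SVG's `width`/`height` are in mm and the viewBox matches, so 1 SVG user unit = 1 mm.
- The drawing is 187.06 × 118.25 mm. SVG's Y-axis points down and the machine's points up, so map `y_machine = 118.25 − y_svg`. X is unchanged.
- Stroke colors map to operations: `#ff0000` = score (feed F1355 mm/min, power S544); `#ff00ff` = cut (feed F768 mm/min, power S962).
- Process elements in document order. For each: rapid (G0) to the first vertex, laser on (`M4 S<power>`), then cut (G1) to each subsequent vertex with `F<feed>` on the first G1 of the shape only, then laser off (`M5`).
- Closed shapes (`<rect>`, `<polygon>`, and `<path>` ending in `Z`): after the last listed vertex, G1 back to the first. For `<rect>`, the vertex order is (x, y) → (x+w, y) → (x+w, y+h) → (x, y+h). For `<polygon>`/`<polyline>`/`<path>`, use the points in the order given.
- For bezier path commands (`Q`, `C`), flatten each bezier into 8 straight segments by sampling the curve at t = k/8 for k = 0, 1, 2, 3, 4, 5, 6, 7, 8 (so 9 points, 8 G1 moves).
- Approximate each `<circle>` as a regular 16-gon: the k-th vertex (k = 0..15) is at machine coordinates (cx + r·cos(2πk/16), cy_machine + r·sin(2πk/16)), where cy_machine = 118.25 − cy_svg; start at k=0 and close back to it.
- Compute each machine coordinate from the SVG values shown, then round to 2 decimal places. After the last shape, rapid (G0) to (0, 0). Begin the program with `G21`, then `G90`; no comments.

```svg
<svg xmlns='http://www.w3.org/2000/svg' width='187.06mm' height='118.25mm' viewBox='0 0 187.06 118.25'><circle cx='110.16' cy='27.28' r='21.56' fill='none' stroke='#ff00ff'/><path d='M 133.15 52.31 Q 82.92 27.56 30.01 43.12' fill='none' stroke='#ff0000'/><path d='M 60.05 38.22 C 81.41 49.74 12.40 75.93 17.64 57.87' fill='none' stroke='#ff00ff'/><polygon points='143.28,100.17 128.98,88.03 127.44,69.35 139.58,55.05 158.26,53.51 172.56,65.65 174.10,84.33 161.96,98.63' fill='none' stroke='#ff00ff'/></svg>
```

G21
G90
G0 X131.72 Y90.97
M4 S962
G1 X130.08 Y99.22 F768
G1 X125.41 Y106.22
G1 X118.41 Y110.89
G1 X110.16 Y112.53
G1 X101.91 Y110.89
G1 X94.91 Y106.22
G1 X90.24 Y99.22
G1 X88.60 Y90.97
G1 X90.24 Y82.72
G1 X94.91 Y75.72
G1 X101.91 Y71.05
G1 X110.16 Y69.41
G1 X118.41 Y71.05
G1 X125.41 Y75.72
G1 X130.08 Y82.72
G1 X131.72 Y90.97
M5
G0 X133.15 Y65.94
M4 S544
G1 X120.55 Y71.50 F1355
G1 X107.87 Y75.80
G1 X95.10 Y78.83
G1 X82.25 Y80.61
G1 X69.32 Y81.13
G1 X56.30 Y80.39
G1 X43.20 Y78.39
G1 X30.01 Y75.13
M5
G0 X60.05 Y80.03
M4 S962
G1 X64.15 Y75.14 F768
G1 X61.70 Y69.56
G1 X54.64 Y63.99
G1 X44.89 Y59.11
G1 X34.39 Y55.62
G1 X25.06 Y54.21
G1 X18.83 Y55.57
G1 X17.64 Y60.38
M5
G0 X143.28 Y18.08
M4 S962
G1 X128.98 Y30.22 F768
G1 X127.44 Y48.90
G1 X139.58 Y63.20
G1 X158.26 Y64.74
G1 X172.56 Y52.60
G1 X174.10 Y33.92
G1 X161.96 Y19.62
G1 X143.28 Y18.08
M5
G0 X0.00 Y0.00

Since the viewBox matches the mm dimensions, user units are millimetres directly. The only transform is the Y-flip y_m = 118.25 − y_svg.

Shape 1 is a circle drawn with `<circle>`. Its stroke #ff00ff means cut at S962, F768. After flipping Y the toolpath is (131.72,90.97) → (130.08,99.22) → (125.41,106.22) → (118.41,110.89) → (110.16,112.53) → (101.91,110.89) → (94.91,106.22) → (90.24,99.22) → (88.60,90.97) → (90.24,82.72) → (94.91,75.72) → (101.91,71.05) → (110.16,69.41) → (118.41,71.05) → (125.41,75.72) → (130.08,82.72) → (131.72,90.97), returning to the start.

Shape 2 is a quadratic bezier drawn with `<path>`. Its stroke #ff0000 means score at S544, F1355. After flipping Y the toolpath is (133.15,65.94) → (120.55,71.50) → (107.87,75.80) → (95.10,78.83) → (82.25,80.61) → (69.32,81.13) → (56.30,80.39) → (43.20,78.39) → (30.01,75.13).

Shape 3 is a cubic bezier drawn with `<path>`. Its stroke #ff00ff means cut at S962, F768. After flipping Y the toolpath is (60.05,80.03) → (64.15,75.14) → (61.70,69.56) → (54.64,63.99) → (44.89,59.11) → (34.39,55.62) → (25.06,54.21) → (18.83,55.57) → (17.64,60.38).

Shape 4 is a regular polygon drawn with `<polygon>`. Its stroke #ff00ff means cut at S962, F768. After flipping Y the toolpath is (143.28,18.08) → (128.98,30.22) → (127.44,48.90) → (139.58,63.20) → (158.26,64.74) → (172.56,52.60) → (174.10,33.92) → (161.96,19.62) → (143.28,18.08), returning to the start.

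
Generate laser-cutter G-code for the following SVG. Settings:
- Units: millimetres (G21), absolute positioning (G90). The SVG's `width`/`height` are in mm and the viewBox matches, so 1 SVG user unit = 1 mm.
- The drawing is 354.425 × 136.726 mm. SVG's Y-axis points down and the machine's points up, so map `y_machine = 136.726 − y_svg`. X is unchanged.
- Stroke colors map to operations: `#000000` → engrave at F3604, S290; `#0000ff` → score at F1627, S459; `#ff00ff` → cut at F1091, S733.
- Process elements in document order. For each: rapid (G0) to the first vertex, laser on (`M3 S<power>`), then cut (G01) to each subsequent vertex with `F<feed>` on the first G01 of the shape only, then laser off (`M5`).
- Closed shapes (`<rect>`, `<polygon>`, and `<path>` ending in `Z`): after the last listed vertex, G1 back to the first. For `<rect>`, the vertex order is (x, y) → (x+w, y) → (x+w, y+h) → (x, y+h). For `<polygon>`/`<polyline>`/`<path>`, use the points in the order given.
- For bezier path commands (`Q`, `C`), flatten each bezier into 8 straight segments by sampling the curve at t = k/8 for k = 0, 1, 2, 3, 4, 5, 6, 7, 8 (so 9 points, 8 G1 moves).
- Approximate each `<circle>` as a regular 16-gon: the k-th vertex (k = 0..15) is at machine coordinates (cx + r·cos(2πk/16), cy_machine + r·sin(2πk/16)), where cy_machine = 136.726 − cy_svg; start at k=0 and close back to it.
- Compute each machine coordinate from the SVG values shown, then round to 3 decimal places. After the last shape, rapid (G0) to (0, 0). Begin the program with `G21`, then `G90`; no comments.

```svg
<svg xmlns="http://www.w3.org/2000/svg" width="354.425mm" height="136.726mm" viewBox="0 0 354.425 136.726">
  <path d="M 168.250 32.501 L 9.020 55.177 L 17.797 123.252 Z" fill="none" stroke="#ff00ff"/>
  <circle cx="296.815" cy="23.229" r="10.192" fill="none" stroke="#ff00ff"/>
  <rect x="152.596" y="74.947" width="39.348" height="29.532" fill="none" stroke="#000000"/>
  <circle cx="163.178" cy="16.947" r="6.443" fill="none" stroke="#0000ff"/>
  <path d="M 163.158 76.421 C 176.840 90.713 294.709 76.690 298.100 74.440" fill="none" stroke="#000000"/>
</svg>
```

G21
G90
G0 X168.250 Y104.225
M3 S733
G01 X9.020 Y81.549 F1091
G01 X17.797 Y13.474
G01 X168.250 Y104.225
M5
G0 X307.007 Y113.497
M3 S733
G01 X306.231 Y117.397 F1091
G01 X304.022 Y120.704
G01 X300.715 Y122.913
G01 X296.815 Y123.689
G01 X292.915 Y122.913
G01 X289.608 Y120.704
G01 X287.399 Y117.397
G01 X286.623 Y113.497
G01 X287.399 Y109.597
G01 X289.608 Y106.290
G01 X292.915 Y104.081
G01 X296.815 Y103.305
G01 X300.715 Y104.081
G01 X304.022 Y106.290
G01 X306.231 Y109.597
G01 X307.007 Y113.497
M5
G0 X152.596 Y61.779
M3 S290
G01 X191.944 Y61.779 F3604
G01 X191.944 Y32.247
G01 X152.596 Y32.247
G01 X152.596 Y61.779
M5
G0 X169.621 Y119.779
M3 S459
G01 X169.131 Y122.245 F1627
G01 X167.734 Y124.335
G01 X165.644 Y125.732
G01 X163.178 Y126.222
G01 X160.712 Y125.732
G01 X158.622 Y124.335
G01 X157.225 Y122.245
G01 X156.735 Y119.779
G01 X157.225 Y117.313
G01 X158.622 Y115.223
G01 X160.712 Y113.826
G01 X163.178 Y113.336
G01 X165.644 Y113.826
G01 X167.734 Y115.223
G01 X169.131 Y117.313
G01 X169.621 Y119.779
M5
G0 X163.158 Y60.305
M3 S290
G01 X172.745 Y56.194 F3604
G01 X189.538 Y54.269
G01 X210.973 Y54.058
G01 X234.488 Y55.092
G01 X257.521 Y56.902
G01 X277.509 Y59.017
G01 X291.889 Y60.969
G01 X298.100 Y62.286
M5
G0 X0.000 Y0.000

1 u = 1 mm; y_m = 136.726 − y.

[1] `<path>` closed polygon, #ff00ff→cut S733 F1091: (168.250,104.225) → (9.020,81.549) → (17.797,13.474) → (168.250,104.225) (closed)

[2] `<circle>` circle, #ff00ff→cut S733 F1091: (307.007,113.497) → (306.231,117.397) → (304.022,120.704) → (300.715,122.913) → (296.815,123.689) → (292.915,122.913) → (289.608,120.704) → (287.399,117.397) → (286.623,113.497) → (287.399,109.597) → (289.608,106.290) → (292.915,104.081) → (296.815,103.305) → (300.715,104.081) → (304.022,106.290) → (306.231,109.597) → (307.007,113.497) (closed)

[3] `<rect>` rectangle, #000000→engrave S290 F3604: (152.596,61.779) → (191.944,61.779) → (191.944,32.247) → (152.596,32.247) → (152.596,61.779) (closed)

[4] `<circle>` circle, #0000ff→score S459 F1627: (169.621,119.779) → (169.131,122.245) → (167.734,124.335) → (165.644,125.732) → (163.178,126.222) → (160.712,125.732) → (158.622,124.335) → (157.225,122.245) → (156.735,119.779) → (157.225,117.313) → (158.622,115.223) → (160.712,113.826) → (163.178,113.336) → (165.644,113.826) → (167.734,115.223) → (169.131,117.313) → (169.621,119.779) (closed)

[5] `<path>` cubic bezier, #000000→engrave S290 F3604: (163.158,60.305) → (172.745,56.194) → (189.538,54.269) → (210.973,54.058) → (234.488,55.092) → (257.521,56.902) → (277.509,59.017) → (291.889,60.969) → (298.100,62.286)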